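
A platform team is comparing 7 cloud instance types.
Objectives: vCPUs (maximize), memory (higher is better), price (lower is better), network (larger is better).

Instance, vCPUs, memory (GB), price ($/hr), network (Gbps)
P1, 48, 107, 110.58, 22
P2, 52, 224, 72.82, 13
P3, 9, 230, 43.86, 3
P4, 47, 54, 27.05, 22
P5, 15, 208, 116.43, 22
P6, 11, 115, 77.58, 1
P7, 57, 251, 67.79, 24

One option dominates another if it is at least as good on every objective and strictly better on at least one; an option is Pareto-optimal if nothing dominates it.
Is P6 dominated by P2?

P2 vs P6: vCPUs 52≥11, memory 224≥115, price 72.82≤77.58, network 13≥1 — P2 is at least as good on every objective with at least one strict improvement.

Yes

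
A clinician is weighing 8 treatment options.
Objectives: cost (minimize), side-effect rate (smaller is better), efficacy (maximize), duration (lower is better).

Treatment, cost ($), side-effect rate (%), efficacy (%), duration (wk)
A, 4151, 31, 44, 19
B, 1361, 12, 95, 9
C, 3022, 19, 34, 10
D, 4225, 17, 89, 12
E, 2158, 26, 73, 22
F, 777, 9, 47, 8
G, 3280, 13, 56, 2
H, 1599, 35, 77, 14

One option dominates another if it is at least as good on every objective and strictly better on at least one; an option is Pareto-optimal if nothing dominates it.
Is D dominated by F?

F vs D: F is worse on efficacy (47 vs 89), so it does not dominate D.

No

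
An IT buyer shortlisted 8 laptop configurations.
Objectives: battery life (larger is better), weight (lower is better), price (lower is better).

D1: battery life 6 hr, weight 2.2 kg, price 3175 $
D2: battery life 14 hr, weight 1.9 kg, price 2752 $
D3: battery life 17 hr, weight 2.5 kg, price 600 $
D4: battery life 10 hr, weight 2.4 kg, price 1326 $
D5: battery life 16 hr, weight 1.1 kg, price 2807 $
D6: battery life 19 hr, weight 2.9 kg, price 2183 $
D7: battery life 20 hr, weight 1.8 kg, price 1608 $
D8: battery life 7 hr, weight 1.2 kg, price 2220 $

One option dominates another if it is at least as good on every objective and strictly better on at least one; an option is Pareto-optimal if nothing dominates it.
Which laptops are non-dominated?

D1: dominated by D2 (battery life 14≥6, weight 1.9≤2.2, price 2752≤3175).
D2: dominated by D7 (battery life 20≥14, weight 1.8≤1.9, price 1608≤2752).
D3: not dominated (best price).
D4: not dominated.
D5: not dominated (best weight).
D6: dominated by D7 (battery life 20≥19, weight 1.8≤2.9, price 1608≤2183).
D7: not dominated (best battery life).
D8: not dominated.

D3, D4, D5, D7, D8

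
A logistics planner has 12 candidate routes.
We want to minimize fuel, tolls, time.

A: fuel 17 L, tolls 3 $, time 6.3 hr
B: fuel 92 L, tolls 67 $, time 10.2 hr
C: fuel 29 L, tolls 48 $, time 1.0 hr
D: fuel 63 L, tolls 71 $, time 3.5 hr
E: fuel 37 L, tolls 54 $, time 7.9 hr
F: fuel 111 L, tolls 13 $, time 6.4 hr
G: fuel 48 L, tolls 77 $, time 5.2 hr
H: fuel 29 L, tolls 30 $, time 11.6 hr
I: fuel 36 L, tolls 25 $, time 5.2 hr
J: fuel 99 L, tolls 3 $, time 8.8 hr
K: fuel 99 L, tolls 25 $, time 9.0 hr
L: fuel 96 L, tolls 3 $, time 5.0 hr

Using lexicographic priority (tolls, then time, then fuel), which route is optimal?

L

First minimize tolls: best is 3, kept {A, J, L}.
Then minimize time: best is 5.0, kept {L}.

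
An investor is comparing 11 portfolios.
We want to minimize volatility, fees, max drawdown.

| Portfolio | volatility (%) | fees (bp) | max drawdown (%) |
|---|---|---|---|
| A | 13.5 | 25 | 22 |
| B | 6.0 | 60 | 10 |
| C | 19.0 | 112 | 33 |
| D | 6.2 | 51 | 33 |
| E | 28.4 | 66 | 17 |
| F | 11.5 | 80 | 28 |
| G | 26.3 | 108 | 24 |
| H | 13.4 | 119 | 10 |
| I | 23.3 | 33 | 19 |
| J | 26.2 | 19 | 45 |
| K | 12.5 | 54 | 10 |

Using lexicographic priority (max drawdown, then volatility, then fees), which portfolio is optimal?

First minimize max drawdown: best is 10, kept {B, H, K}.
Then minimize volatility: best is 6.0, kept {B}.

B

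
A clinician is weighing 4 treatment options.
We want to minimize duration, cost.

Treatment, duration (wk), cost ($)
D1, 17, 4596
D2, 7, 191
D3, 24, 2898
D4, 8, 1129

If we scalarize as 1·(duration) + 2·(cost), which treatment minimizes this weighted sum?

D1: 1·17 + 2·4596 = 9209
D2: 1·7 + 2·191 = 389
D3: 1·24 + 2·2898 = 5820
D4: 1·8 + 2·1129 = 2266
Lowest: D2 at 389.

D2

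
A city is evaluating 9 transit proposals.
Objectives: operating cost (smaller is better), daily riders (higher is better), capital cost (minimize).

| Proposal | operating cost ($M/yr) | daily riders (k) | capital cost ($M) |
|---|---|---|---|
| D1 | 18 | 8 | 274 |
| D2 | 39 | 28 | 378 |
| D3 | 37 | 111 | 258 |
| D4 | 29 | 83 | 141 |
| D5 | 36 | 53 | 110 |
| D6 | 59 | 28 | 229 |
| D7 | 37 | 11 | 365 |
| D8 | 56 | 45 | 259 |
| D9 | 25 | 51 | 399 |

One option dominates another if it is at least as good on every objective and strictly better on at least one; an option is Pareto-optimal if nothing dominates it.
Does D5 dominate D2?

Yes

D5 vs D2: operating cost 36≤39, daily riders 53≥28, capital cost 110≤378 — D5 is at least as good on every objective with at least one strict improvement.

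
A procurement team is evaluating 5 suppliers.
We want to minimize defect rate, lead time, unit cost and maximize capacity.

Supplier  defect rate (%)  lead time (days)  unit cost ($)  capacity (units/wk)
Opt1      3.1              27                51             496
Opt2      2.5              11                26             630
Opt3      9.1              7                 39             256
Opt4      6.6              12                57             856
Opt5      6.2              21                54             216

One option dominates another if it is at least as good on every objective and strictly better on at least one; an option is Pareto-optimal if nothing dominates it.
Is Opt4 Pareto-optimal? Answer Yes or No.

Yes

Opt1: worse on lead time (27 vs 12).
Opt2: worse on capacity (630 vs 856).
Opt3: worse on defect rate (9.1 vs 6.6).
Opt5: worse on lead time (21 vs 12).
No option is at least as good as Opt4 on every objective and strictly better on one.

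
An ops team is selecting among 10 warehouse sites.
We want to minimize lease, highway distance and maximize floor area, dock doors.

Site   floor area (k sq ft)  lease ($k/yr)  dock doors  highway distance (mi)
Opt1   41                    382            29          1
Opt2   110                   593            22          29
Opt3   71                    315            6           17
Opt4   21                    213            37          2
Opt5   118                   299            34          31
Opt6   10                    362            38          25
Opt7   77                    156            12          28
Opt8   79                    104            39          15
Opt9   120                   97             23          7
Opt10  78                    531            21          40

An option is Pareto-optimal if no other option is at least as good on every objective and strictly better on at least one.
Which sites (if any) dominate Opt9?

none

Opt1: worse on floor area (41 vs 120).
Opt2: worse on floor area (110 vs 120).
Opt3: worse on floor area (71 vs 120).
Opt4: worse on floor area (21 vs 120).
Opt5: worse on floor area (118 vs 120).
Opt6: worse on floor area (10 vs 120).
Opt7: worse on floor area (77 vs 120).
Opt8: worse on floor area (79 vs 120).
Opt10: worse on floor area (78 vs 120).
No option dominates Opt9.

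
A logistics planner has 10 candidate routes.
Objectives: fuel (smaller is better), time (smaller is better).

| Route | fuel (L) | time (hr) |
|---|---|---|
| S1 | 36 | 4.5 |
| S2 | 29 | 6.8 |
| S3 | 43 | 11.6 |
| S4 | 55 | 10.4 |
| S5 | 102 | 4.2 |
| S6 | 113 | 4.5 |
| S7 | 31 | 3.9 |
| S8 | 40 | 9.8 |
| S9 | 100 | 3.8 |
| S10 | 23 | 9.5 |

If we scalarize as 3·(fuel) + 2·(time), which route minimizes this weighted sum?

S1: 3·36 + 2·4.5 = 117.0
S2: 3·29 + 2·6.8 = 100.6
S3: 3·43 + 2·11.6 = 152.2
S4: 3·55 + 2·10.4 = 185.8
S5: 3·102 + 2·4.2 = 314.4
S6: 3·113 + 2·4.5 = 348.0
S7: 3·31 + 2·3.9 = 100.8
S8: 3·40 + 2·9.8 = 139.6
S9: 3·100 + 2·3.8 = 307.6
S10: 3·23 + 2·9.5 = 88.0
Lowest: S10 at 88.0.

S10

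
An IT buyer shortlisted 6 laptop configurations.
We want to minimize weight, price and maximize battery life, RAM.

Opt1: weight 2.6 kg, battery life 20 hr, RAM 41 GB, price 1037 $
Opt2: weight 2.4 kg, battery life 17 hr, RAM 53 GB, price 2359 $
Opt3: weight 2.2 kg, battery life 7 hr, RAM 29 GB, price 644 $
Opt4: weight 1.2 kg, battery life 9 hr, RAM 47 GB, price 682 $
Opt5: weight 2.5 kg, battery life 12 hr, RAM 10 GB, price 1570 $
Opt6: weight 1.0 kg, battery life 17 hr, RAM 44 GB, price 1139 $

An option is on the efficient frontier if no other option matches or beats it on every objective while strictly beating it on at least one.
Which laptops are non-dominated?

Opt1: not dominated (best battery life).
Opt2: not dominated (best RAM).
Opt3: not dominated (best price).
Opt4: not dominated.
Opt5: dominated by Opt6 (weight 1.0≤2.5, battery life 17≥12, RAM 44≥10, price 1139≤1570).
Opt6: not dominated (best weight).

Opt1, Opt2, Opt3, Opt4, Opt6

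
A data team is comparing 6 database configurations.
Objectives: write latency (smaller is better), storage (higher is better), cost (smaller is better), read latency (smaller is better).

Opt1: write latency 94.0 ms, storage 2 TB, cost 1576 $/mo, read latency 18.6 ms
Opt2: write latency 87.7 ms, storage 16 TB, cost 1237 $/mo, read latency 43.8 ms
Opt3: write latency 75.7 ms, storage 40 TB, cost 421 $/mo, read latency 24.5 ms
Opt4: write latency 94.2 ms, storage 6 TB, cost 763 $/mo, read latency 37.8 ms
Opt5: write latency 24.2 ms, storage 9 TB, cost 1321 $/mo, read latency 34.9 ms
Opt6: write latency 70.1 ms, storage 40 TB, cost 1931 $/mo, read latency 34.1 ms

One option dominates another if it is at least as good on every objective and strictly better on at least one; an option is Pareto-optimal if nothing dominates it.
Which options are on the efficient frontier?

Opt1: not dominated (best read latency).
Opt2: dominated by Opt3 (write latency 75.7≤87.7, storage 40≥16, cost 421≤1237, read latency 24.5≤43.8).
Opt3: not dominated (best cost).
Opt4: dominated by Opt3 (write latency 75.7≤94.2, storage 40≥6, cost 421≤763, read latency 24.5≤37.8).
Opt5: not dominated (best write latency).
Opt6: not dominated.

Opt1, Opt3, Opt5, Opt6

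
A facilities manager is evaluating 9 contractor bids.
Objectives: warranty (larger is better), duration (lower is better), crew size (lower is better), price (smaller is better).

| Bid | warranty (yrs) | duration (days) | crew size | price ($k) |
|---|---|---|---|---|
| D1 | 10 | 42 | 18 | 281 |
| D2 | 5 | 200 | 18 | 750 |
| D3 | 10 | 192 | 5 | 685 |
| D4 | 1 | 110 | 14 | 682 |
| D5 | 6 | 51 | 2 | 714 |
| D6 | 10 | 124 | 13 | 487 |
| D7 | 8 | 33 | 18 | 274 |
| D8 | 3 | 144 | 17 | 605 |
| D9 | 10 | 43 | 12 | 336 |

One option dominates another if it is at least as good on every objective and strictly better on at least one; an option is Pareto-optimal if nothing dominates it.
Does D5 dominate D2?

D5 vs D2: warranty 6≥5, duration 51≤200, crew size 2≤18, price 714≤750 — D5 is at least as good on every objective with at least one strict improvement.

Yes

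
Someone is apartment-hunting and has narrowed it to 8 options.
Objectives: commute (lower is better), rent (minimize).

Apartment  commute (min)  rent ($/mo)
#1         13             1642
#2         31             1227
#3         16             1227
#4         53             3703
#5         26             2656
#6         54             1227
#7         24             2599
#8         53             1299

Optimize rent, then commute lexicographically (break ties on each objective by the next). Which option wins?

#3

First minimize rent: best is 1227, kept {#2, #3, #6}.
Then minimize commute: best is 16, kept {#3}.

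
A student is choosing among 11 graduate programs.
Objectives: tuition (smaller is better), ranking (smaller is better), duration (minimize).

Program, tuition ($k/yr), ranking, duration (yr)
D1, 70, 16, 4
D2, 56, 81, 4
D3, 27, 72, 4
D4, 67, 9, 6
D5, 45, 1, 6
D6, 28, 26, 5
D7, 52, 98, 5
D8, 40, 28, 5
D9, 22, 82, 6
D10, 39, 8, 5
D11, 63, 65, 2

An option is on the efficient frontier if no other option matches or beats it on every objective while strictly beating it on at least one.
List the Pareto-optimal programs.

D1, D3, D5, D6, D9, D10, D11

D1: not dominated.
D2: dominated by D3 (tuition 27≤56, ranking 72≤81, duration 4≤4).
D3: not dominated.
D4: dominated by D5 (tuition 45≤67, ranking 1≤9, duration 6≤6).
D5: not dominated (best ranking).
D6: not dominated.
D7: dominated by D3 (tuition 27≤52, ranking 72≤98, duration 4≤5).
D8: dominated by D6 (tuition 28≤40, ranking 26≤28, duration 5≤5).
D9: not dominated (best tuition).
D10: not dominated.
D11: not dominated (best duration).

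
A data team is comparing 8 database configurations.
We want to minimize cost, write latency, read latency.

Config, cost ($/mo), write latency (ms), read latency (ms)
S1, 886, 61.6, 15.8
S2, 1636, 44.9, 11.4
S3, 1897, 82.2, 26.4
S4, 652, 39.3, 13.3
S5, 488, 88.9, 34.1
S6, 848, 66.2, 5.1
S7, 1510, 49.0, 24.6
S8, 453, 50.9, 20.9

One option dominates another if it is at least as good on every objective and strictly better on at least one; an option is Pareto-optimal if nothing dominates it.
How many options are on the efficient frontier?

4

S1: dominated by S4 (cost 652≤886, write latency 39.3≤61.6, read latency 13.3≤15.8).
S2: not dominated.
S3: dominated by S1 (cost 886≤1897, write latency 61.6≤82.2, read latency 15.8≤26.4).
S4: not dominated (best write latency).
S5: dominated by S8 (cost 453≤488, write latency 50.9≤88.9, read latency 20.9≤34.1).
S6: not dominated (best read latency).
S7: dominated by S4 (cost 652≤1510, write latency 39.3≤49.0, read latency 13.3≤24.6).
S8: not dominated (best cost).
Pareto-optimal: S2, S4, S6, S8 → 4.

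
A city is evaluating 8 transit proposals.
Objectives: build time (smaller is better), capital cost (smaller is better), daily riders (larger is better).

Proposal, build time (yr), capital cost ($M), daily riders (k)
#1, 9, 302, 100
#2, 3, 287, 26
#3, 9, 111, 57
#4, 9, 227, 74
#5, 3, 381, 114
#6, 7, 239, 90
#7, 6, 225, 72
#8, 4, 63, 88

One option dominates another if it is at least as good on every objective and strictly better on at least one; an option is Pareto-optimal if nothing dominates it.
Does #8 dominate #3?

Yes

#8 vs #3: build time 4≤9, capital cost 63≤111, daily riders 88≥57 — #8 is at least as good on every objective with at least one strict improvement.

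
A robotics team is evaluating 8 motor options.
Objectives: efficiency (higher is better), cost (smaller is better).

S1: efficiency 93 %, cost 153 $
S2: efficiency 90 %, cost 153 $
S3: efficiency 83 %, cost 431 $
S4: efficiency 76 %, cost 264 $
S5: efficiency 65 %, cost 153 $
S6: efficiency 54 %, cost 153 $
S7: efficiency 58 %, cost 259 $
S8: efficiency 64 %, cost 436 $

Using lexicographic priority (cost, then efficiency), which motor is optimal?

S1

First minimize cost: best is 153, kept {S1, S2, S5, S6}.
Then maximize efficiency: best is 93, kept {S1}.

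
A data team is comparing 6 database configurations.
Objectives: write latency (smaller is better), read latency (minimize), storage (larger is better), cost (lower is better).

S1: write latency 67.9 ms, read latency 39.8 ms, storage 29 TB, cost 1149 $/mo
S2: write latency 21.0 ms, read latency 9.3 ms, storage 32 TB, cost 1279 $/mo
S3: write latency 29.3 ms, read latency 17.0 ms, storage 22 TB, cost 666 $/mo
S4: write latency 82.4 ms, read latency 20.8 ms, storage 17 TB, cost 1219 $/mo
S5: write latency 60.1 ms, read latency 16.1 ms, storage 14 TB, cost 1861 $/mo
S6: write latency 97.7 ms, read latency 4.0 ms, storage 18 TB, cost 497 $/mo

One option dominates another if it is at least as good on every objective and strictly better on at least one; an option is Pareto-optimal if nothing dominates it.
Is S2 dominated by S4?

No

S4 vs S2: S4 is worse on write latency (82.4 vs 21.0), so it does not dominate S2.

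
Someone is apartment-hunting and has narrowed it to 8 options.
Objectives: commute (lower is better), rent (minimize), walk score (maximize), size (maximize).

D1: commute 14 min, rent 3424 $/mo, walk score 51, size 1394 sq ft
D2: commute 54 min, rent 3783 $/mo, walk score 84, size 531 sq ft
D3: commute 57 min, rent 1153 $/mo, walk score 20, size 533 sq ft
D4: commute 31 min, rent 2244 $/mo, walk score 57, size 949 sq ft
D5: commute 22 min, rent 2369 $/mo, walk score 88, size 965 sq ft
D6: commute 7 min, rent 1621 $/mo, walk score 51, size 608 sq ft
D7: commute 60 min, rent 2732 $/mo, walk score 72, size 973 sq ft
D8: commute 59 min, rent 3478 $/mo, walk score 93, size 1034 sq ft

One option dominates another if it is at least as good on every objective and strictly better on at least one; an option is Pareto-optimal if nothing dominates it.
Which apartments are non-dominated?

D1: not dominated (best size).
D2: dominated by D5 (commute 22≤54, rent 2369≤3783, walk score 88≥84, size 965≥531).
D3: not dominated (best rent).
D4: not dominated.
D5: not dominated.
D6: not dominated (best commute).
D7: not dominated.
D8: not dominated (best walk score).

D1, D3, D4, D5, D6, D7, D8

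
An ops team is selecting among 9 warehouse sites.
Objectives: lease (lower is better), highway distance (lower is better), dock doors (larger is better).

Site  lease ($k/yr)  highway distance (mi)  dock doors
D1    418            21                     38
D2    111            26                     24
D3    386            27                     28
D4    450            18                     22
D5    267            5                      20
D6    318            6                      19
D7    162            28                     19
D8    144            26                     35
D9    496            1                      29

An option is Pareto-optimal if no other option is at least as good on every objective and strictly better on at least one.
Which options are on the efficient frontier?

D1: not dominated (best dock doors).
D2: not dominated (best lease).
D3: dominated by D8 (lease 144≤386, highway distance 26≤27, dock doors 35≥28).
D4: not dominated.
D5: not dominated.
D6: dominated by D5 (lease 267≤318, highway distance 5≤6, dock doors 20≥19).
D7: dominated by D2 (lease 111≤162, highway distance 26≤28, dock doors 24≥19).
D8: not dominated.
D9: not dominated (best highway distance).

D1, D2, D4, D5, D8, D9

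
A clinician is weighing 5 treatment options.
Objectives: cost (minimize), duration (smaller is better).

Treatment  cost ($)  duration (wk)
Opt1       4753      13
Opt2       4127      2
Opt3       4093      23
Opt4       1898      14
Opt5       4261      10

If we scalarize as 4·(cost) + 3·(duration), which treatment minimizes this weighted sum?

Opt4

Opt1: 4·4753 + 3·13 = 19051
Opt2: 4·4127 + 3·2 = 16514
Opt3: 4·4093 + 3·23 = 16441
Opt4: 4·1898 + 3·14 = 7634
Opt5: 4·4261 + 3·10 = 17074
Lowest: Opt4 at 7634.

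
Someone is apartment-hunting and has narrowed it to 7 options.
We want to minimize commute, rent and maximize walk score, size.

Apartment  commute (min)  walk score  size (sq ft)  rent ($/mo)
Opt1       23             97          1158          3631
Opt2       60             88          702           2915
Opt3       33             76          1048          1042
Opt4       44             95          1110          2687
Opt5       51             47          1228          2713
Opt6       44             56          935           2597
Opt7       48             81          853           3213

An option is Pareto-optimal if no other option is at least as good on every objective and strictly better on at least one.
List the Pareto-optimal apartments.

Opt1, Opt3, Opt4, Opt5

Opt1: not dominated (best commute).
Opt2: dominated by Opt4 (commute 44≤60, walk score 95≥88, size 1110≥702, rent 2687≤2915).
Opt3: not dominated (best rent).
Opt4: not dominated.
Opt5: not dominated (best size).
Opt6: dominated by Opt3 (commute 33≤44, walk score 76≥56, size 1048≥935, rent 1042≤2597).
Opt7: dominated by Opt4 (commute 44≤48, walk score 95≥81, size 1110≥853, rent 2687≤3213).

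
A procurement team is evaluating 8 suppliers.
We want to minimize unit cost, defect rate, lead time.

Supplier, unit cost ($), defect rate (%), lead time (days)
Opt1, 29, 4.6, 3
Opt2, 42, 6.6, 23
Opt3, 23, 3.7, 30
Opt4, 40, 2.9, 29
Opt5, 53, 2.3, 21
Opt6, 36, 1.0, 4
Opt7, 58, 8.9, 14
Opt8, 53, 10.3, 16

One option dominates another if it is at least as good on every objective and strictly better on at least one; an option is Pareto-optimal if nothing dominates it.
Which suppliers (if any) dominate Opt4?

Opt6

Opt6: unit cost 36≤40, defect rate 1.0≤2.9, lead time 4≤29 — dominates Opt4.
Others (Opt1, Opt2, Opt3, Opt5, Opt7, Opt8) are each worse than Opt4 on at least one objective.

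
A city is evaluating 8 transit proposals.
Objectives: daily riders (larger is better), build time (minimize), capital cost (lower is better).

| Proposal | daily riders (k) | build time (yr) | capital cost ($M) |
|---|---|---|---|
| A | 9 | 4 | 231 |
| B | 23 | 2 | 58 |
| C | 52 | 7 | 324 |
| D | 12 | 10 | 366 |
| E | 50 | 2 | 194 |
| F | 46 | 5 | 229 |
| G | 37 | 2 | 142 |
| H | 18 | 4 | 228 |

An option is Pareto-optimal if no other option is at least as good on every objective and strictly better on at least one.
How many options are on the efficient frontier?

4

A: dominated by B (daily riders 23≥9, build time 2≤4, capital cost 58≤231).
B: not dominated (best capital cost).
C: not dominated (best daily riders).
D: dominated by B (daily riders 23≥12, build time 2≤10, capital cost 58≤366).
E: not dominated.
F: dominated by E (daily riders 50≥46, build time 2≤5, capital cost 194≤229).
G: not dominated.
H: dominated by B (daily riders 23≥18, build time 2≤4, capital cost 58≤228).
Pareto-optimal: B, C, E, G → 4.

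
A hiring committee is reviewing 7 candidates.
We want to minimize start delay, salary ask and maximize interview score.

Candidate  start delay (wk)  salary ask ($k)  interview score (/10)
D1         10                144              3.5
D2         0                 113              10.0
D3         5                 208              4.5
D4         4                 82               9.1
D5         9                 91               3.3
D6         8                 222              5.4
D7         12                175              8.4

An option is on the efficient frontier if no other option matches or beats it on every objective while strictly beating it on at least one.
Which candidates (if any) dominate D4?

D1: worse on start delay (10 vs 4).
D2: worse on salary ask (113 vs 82).
D3: worse on start delay (5 vs 4).
D5: worse on start delay (9 vs 4).
D6: worse on start delay (8 vs 4).
D7: worse on start delay (12 vs 4).
No option dominates D4.

none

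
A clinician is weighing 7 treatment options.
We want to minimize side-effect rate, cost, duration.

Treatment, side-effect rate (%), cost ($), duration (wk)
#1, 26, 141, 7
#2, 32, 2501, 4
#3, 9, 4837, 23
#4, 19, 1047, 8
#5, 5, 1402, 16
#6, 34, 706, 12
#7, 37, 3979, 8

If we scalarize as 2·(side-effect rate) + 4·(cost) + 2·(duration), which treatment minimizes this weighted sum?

#1: 2·26 + 4·141 + 2·7 = 630
#2: 2·32 + 4·2501 + 2·4 = 10076
#3: 2·9 + 4·4837 + 2·23 = 19412
#4: 2·19 + 4·1047 + 2·8 = 4242
#5: 2·5 + 4·1402 + 2·16 = 5650
#6: 2·34 + 4·706 + 2·12 = 2916
#7: 2·37 + 4·3979 + 2·8 = 16006
Lowest: #1 at 630.

#1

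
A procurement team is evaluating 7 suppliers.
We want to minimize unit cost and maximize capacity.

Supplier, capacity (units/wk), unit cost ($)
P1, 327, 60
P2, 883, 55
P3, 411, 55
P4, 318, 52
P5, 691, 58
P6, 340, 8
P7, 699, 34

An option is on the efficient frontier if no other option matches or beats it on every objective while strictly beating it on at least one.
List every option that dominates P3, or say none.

P2, P7

P2: capacity 883≥411, unit cost 55≤55 — dominates P3.
P7: capacity 699≥411, unit cost 34≤55 — dominates P3.
Others (P1, P4, P5, P6) are each worse than P3 on at least one objective.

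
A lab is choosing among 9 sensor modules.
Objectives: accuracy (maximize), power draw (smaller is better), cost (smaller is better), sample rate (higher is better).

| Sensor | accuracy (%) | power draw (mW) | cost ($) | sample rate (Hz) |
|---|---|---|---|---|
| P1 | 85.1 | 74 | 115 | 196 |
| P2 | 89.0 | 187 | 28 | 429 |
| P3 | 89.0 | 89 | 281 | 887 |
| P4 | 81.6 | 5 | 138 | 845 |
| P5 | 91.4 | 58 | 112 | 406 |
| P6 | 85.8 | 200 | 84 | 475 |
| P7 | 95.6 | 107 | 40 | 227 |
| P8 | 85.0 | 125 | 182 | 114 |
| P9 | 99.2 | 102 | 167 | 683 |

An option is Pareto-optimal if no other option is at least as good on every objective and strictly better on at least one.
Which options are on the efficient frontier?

P2, P3, P4, P5, P6, P7, P9

P1: dominated by P5 (accuracy 91.4≥85.1, power draw 58≤74, cost 112≤115, sample rate 406≥196).
P2: not dominated (best cost).
P3: not dominated (best sample rate).
P4: not dominated (best power draw).
P5: not dominated.
P6: not dominated.
P7: not dominated.
P8: dominated by P1 (accuracy 85.1≥85.0, power draw 74≤125, cost 115≤182, sample rate 196≥114).
P9: not dominated (best accuracy).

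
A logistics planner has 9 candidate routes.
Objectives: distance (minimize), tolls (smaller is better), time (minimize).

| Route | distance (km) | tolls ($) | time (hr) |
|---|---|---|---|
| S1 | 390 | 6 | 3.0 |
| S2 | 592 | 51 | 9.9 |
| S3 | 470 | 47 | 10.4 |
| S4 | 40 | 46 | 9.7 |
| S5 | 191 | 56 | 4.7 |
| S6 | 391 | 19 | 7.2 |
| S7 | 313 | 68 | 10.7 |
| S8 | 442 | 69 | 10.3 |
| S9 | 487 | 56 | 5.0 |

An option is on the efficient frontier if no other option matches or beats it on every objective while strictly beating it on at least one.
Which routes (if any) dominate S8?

S1, S4, S5, S6

S1: distance 390≤442, tolls 6≤69, time 3.0≤10.3 — dominates S8.
S4: distance 40≤442, tolls 46≤69, time 9.7≤10.3 — dominates S8.
S5: distance 191≤442, tolls 56≤69, time 4.7≤10.3 — dominates S8.
S6: distance 391≤442, tolls 19≤69, time 7.2≤10.3 — dominates S8.
Others (S2, S3, S7, S9) are each worse than S8 on at least one objective.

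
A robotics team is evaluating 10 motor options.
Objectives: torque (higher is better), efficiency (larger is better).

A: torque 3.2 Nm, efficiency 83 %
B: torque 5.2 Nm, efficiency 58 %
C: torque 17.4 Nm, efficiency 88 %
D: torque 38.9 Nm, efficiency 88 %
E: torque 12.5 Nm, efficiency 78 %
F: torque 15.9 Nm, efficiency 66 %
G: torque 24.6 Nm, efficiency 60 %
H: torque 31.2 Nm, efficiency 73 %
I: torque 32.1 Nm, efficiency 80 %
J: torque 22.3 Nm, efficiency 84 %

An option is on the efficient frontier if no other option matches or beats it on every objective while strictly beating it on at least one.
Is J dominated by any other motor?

D vs J: torque 38.9≥22.3, efficiency 88≥84 — D is at least as good on every objective and strictly better on at least one, so D dominates J.

Yes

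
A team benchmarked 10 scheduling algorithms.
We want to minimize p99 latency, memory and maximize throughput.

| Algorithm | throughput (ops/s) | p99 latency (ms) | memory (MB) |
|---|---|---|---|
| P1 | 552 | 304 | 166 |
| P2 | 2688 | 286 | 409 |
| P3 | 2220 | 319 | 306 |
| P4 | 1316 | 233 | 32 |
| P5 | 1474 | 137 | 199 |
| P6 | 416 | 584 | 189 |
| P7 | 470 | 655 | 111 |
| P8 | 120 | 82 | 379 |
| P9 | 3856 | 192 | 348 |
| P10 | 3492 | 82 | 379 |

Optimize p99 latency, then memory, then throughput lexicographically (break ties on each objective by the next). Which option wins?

P10

First minimize p99 latency: best is 82, kept {P8, P10}.
Then minimize memory: best is 379, kept {P8, P10}.
Then maximize throughput: best is 3492, kept {P10}.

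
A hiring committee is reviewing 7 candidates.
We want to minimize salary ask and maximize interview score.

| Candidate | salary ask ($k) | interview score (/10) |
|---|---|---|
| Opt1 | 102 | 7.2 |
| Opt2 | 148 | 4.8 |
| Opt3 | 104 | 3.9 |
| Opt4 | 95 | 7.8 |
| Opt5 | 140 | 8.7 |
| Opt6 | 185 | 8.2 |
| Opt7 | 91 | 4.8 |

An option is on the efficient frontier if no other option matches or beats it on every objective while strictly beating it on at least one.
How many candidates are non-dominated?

3

Opt1: dominated by Opt4 (salary ask 95≤102, interview score 7.8≥7.2).
Opt2: dominated by Opt1 (salary ask 102≤148, interview score 7.2≥4.8).
Opt3: dominated by Opt1 (salary ask 102≤104, interview score 7.2≥3.9).
Opt4: not dominated.
Opt5: not dominated (best interview score).
Opt6: dominated by Opt5 (salary ask 140≤185, interview score 8.7≥8.2).
Opt7: not dominated (best salary ask).
Pareto-optimal: Opt4, Opt5, Opt7 → 3.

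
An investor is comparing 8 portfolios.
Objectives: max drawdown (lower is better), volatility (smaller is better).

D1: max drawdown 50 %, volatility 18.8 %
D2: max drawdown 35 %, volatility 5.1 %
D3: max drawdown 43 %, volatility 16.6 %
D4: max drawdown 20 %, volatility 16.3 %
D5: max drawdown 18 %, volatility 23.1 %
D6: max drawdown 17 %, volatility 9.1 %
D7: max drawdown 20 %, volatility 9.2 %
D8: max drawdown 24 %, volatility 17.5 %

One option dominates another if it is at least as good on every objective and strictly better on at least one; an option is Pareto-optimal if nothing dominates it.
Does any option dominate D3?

D2 vs D3: max drawdown 35≤43, volatility 5.1≤16.6 — D2 is at least as good on every objective and strictly better on at least one, so D2 dominates D3.

Yes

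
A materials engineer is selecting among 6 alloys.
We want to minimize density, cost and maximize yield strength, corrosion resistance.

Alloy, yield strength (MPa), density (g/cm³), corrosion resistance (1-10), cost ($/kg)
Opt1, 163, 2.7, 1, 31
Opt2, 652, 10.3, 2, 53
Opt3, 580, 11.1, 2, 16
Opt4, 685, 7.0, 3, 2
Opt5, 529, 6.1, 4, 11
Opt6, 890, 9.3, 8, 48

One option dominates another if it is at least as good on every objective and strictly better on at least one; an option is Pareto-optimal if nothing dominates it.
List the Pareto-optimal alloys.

Opt1, Opt4, Opt5, Opt6

Opt1: not dominated (best density).
Opt2: dominated by Opt4 (yield strength 685≥652, density 7.0≤10.3, corrosion resistance 3≥2, cost 2≤53).
Opt3: dominated by Opt4 (yield strength 685≥580, density 7.0≤11.1, corrosion resistance 3≥2, cost 2≤16).
Opt4: not dominated (best cost).
Opt5: not dominated.
Opt6: not dominated (best yield strength).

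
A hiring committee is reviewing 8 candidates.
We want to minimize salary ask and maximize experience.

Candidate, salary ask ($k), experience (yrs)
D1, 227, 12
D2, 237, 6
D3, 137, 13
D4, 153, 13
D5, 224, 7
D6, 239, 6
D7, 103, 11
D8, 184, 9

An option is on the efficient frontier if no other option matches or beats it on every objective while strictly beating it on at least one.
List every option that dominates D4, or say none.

D3: salary ask 137≤153, experience 13≥13 — dominates D4.
Others (D1, D2, D5, D6, D7, D8) are each worse than D4 on at least one objective.

D3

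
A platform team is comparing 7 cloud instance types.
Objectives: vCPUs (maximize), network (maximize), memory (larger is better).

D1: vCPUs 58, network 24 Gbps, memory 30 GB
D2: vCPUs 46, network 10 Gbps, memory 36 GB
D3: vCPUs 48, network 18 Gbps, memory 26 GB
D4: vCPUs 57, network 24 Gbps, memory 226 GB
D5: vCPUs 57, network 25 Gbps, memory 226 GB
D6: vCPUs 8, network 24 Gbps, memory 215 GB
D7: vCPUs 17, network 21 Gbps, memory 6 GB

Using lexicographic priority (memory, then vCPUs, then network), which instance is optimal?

D5

First maximize memory: best is 226, kept {D4, D5}.
Then maximize vCPUs: best is 57, kept {D4, D5}.
Then maximize network: best is 25, kept {D5}.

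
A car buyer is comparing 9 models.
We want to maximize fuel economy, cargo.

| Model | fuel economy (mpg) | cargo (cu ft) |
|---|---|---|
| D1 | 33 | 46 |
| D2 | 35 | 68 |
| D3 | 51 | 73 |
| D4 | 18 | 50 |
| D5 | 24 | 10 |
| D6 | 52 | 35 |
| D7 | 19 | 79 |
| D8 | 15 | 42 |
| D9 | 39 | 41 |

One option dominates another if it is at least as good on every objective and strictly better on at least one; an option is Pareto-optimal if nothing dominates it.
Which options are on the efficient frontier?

D1: dominated by D2 (fuel economy 35≥33, cargo 68≥46).
D2: dominated by D3 (fuel economy 51≥35, cargo 73≥68).
D3: not dominated.
D4: dominated by D2 (fuel economy 35≥18, cargo 68≥50).
D5: dominated by D1 (fuel economy 33≥24, cargo 46≥10).
D6: not dominated (best fuel economy).
D7: not dominated (best cargo).
D8: dominated by D1 (fuel economy 33≥15, cargo 46≥42).
D9: dominated by D3 (fuel economy 51≥39, cargo 73≥41).

D3, D6, D7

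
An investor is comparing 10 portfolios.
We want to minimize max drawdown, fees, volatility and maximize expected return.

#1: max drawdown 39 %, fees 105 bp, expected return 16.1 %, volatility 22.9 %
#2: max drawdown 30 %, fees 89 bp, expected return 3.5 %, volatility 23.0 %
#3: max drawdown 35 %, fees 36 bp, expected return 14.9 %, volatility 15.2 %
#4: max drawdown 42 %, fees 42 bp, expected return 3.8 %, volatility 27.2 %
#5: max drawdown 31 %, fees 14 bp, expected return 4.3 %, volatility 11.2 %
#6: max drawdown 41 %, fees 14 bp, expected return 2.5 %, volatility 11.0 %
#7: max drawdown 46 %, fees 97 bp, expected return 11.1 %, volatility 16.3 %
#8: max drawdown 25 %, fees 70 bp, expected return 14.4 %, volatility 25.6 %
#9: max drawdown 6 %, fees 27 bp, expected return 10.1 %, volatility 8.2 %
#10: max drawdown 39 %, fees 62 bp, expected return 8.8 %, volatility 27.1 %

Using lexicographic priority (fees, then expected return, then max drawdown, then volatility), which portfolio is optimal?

First minimize fees: best is 14, kept {#5, #6}.
Then maximize expected return: best is 4.3, kept {#5}.

#5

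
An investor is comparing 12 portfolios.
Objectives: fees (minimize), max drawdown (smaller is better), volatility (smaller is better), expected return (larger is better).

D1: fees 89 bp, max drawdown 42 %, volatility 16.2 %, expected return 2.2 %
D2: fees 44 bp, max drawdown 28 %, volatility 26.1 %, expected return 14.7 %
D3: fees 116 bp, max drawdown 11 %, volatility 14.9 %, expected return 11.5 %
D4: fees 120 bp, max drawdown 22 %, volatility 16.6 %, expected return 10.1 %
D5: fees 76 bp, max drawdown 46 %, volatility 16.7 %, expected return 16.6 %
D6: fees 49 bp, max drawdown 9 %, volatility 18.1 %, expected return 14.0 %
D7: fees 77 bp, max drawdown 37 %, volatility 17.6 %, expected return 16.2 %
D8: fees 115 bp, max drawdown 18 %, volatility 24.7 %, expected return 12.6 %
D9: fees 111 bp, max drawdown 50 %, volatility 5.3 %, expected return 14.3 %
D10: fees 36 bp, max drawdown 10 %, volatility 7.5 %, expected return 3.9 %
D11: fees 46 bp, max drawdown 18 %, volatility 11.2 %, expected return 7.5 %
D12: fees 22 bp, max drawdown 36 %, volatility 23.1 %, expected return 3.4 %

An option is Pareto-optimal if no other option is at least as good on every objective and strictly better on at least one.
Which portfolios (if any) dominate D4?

D3

D3: fees 116≤120, max drawdown 11≤22, volatility 14.9≤16.6, expected return 11.5≥10.1 — dominates D4.
Others (D1, D2, D5, D6, D7, D8, D9, D10, D11, D12) are each worse than D4 on at least one objective.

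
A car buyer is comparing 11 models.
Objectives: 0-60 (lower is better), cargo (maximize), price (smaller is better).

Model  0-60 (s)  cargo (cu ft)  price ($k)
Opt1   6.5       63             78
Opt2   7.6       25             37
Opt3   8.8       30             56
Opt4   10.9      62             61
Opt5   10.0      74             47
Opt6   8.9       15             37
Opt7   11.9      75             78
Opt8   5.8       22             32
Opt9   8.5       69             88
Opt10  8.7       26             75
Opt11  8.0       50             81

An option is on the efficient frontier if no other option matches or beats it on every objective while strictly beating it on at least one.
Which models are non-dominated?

Opt1, Opt2, Opt3, Opt5, Opt7, Opt8, Opt9, Opt10

Opt1: not dominated.
Opt2: not dominated.
Opt3: not dominated.
Opt4: dominated by Opt5 (0-60 10.0≤10.9, cargo 74≥62, price 47≤61).
Opt5: not dominated.
Opt6: dominated by Opt2 (0-60 7.6≤8.9, cargo 25≥15, price 37≤37).
Opt7: not dominated (best cargo).
Opt8: not dominated (best 0-60).
Opt9: not dominated.
Opt10: not dominated.
Opt11: dominated by Opt1 (0-60 6.5≤8.0, cargo 63≥50, price 78≤81).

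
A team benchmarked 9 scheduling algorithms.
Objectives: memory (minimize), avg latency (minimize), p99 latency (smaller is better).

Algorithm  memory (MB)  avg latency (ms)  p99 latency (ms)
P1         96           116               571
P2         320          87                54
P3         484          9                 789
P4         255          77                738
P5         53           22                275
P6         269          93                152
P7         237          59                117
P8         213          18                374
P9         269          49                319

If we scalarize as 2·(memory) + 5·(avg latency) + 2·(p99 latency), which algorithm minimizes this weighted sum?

P1: 2·96 + 5·116 + 2·571 = 1914
P2: 2·320 + 5·87 + 2·54 = 1183
P3: 2·484 + 5·9 + 2·789 = 2591
P4: 2·255 + 5·77 + 2·738 = 2371
P5: 2·53 + 5·22 + 2·275 = 766
P6: 2·269 + 5·93 + 2·152 = 1307
P7: 2·237 + 5·59 + 2·117 = 1003
P8: 2·213 + 5·18 + 2·374 = 1264
P9: 2·269 + 5·49 + 2·319 = 1421
Lowest: P5 at 766.

P5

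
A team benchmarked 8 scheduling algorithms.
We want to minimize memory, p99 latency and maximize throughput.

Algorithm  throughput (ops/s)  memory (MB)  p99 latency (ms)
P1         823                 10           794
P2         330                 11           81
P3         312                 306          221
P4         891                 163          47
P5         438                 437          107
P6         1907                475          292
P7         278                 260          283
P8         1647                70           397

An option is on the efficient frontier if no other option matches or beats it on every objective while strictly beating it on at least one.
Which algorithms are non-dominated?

P1: not dominated (best memory).
P2: not dominated.
P3: dominated by P2 (throughput 330≥312, memory 11≤306, p99 latency 81≤221).
P4: not dominated (best p99 latency).
P5: dominated by P4 (throughput 891≥438, memory 163≤437, p99 latency 47≤107).
P6: not dominated (best throughput).
P7: dominated by P2 (throughput 330≥278, memory 11≤260, p99 latency 81≤283).
P8: not dominated.

P1, P2, P4, P6, P8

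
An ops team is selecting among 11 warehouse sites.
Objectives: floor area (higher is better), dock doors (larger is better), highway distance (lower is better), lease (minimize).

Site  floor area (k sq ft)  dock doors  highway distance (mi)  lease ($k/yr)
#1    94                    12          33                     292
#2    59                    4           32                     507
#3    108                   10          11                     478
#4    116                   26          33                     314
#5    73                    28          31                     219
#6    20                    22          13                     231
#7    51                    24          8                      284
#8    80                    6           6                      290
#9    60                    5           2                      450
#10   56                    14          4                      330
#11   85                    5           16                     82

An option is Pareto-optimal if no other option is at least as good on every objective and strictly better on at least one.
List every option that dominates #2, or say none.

#3: floor area 108≥59, dock doors 10≥4, highway distance 11≤32, lease 478≤507 — dominates #2.
#5: floor area 73≥59, dock doors 28≥4, highway distance 31≤32, lease 219≤507 — dominates #2.
#8: floor area 80≥59, dock doors 6≥4, highway distance 6≤32, lease 290≤507 — dominates #2.
#9: floor area 60≥59, dock doors 5≥4, highway distance 2≤32, lease 450≤507 — dominates #2.
#11: floor area 85≥59, dock doors 5≥4, highway distance 16≤32, lease 82≤507 — dominates #2.
Others (#1, #4, #6, #7, #10) are each worse than #2 on at least one objective.

#3, #5, #8, #9, #11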